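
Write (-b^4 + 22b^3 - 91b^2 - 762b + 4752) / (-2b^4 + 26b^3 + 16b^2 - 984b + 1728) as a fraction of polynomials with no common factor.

Apply the Euclidean algorithm:
  -b^4 + 22b^3 - 91b^2 - 762b + 4752 = (1/2)(-2b^4 + 26b^3 + 16b^2 - 984b + 1728) + (9b^3 - 99b^2 - 270b + 3888)
  -2b^4 + 26b^3 + 16b^2 - 984b + 1728 = (-(2/9)b + 4/9)(9b^3 - 99b^2 - 270b + 3888) + (0)
Last nonzero remainder: 9b^3 - 99b^2 - 270b + 3888. Dividing through by 9 gives the monic gcd b^3 - 11b^2 - 30b + 432.
Cancel b^3 - 11b^2 - 30b + 432 from numerator and denominator to get the reduced form.

(b - 11)/(2b - 4)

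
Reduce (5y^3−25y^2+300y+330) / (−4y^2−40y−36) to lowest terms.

(−5y^2+30y−330)/(4y+36)

Apply the Euclidean algorithm:
  5y^3−25y^2+300y+330 = (−(5/4)y+75/4)(−4y^2−40y−36) + (1005y+1005)
  −4y^2−40y−36 = (−(4/1005)y−12/335)(1005y+1005) + (0)
Last nonzero remainder: 1005y+1005. Dividing through by 1005 gives the monic gcd y+1.
Cancel y+1 from numerator and denominator to get the reduced form.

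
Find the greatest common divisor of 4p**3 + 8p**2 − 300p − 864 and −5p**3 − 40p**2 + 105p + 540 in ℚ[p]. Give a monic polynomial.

p + 3

By polynomial division,
  4p**3 + 8p**2 − 300p − 864 = (−4/5)(−5p**3 − 40p**2 + 105p + 540) + (−24p**2 − 216p − 432)
  −5p**3 − 40p**2 + 105p + 540 = ((5/24)p − 5/24)(−24p**2 − 216p − 432) + (150p + 450)
  −24p**2 − 216p − 432 = (−(4/25)p − 24/25)(150p + 450) + (0)
Last nonzero remainder: 150p + 450. Dividing through by 150 gives the monic gcd p + 3.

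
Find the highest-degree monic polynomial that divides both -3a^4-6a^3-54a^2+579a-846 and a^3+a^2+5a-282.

a^2+7a+47

Apply the Euclidean algorithm:
  -3a^4-6a^3-54a^2+579a-846 = (-3a-3)(a^3+a^2+5a-282) + (-36a^2-252a-1692)
  a^3+a^2+5a-282 = (-(1/36)a+1/6)(-36a^2-252a-1692) + (0)
Last nonzero remainder: -36a^2-252a-1692. Dividing through by -36 gives the monic gcd a^2+7a+47.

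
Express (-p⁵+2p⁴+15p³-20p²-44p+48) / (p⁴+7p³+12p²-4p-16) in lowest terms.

Apply the Euclidean algorithm:
  -p⁵+2p⁴+15p³-20p²-44p+48 = (-p+9)(p⁴+7p³+12p²-4p-16) + (-36p³-132p²-24p+192)
  p⁴+7p³+12p²-4p-16 = (-(1/36)p-5/54)(-36p³-132p²-24p+192) + (-(8/9)p²-(8/9)p+16/9)
  -36p³-132p²-24p+192 = ((81/2)p+108)(-(8/9)p²-(8/9)p+16/9) + (0)
Last nonzero remainder: -(8/9)p²-(8/9)p+16/9. Dividing through by -8/9 gives the monic gcd p²+p-2.
Cancel p²+p-2 from numerator and denominator to get the reduced form.

(-p³+3p²+10p-24)/(p²+6p+8)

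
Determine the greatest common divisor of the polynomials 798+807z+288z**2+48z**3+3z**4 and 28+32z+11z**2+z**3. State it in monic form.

By polynomial division,
  3z**4+48z**3+288z**2+807z+798 = (3z+15)(z**3+11z**2+32z+28) + (27z**2+243z+378)
  z**3+11z**2+32z+28 = ((1/27)z+2/27)(27z**2+243z+378) + (0)
Last nonzero remainder: 27z**2+243z+378. Dividing through by 27 gives the monic gcd z**2+9z+14.

14+9z+z**2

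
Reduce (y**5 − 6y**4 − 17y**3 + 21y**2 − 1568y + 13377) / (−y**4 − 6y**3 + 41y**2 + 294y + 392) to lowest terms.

(−y**3 + 6y**2 − 32y + 273)/(y**2 + 6y + 8)

Euclidean algorithm in ℚ[y]:
  y**5 − 6y**4 − 17y**3 + 21y**2 − 1568y + 13377 = (−y + 12)(−y**4 − 6y**3 + 41y**2 + 294y + 392) + (96y**3 − 177y**2 − 4704y + 8673)
  −y**4 − 6y**3 + 41y**2 + 294y + 392 = (−(1/96)y − 251/3072)(96y**3 − 177y**2 − 4704y + 8673) + (−(23001/1024)y**2 + 1127049/1024)
  96y**3 − 177y**2 − 4704y + 8673 = (−(32768/7667)y + 60416/7667)(−(23001/1024)y**2 + 1127049/1024) + (0)
Last nonzero remainder: −(23001/1024)y**2 + 1127049/1024. Dividing through by −23001/1024 gives the monic gcd y**2 − 49.
Cancel y**2 − 49 from numerator and denominator to get the reduced form.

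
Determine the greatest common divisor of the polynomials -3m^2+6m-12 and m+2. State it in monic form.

1

Apply the Euclidean algorithm:
  -3m^2+6m-12 = (-3m+12)(m+2) + (-36)
  m+2 = (-(1/36)m-1/18)(-36) + (0)
The last nonzero remainder is the constant -36, so the polynomials are coprime and gcd = 1.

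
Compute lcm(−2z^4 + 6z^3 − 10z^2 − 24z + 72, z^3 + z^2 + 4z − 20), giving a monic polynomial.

By polynomial division,
  −2z^4 + 6z^3 − 10z^2 − 24z + 72 = (−2z + 8)(z^3 + z^2 + 4z − 20) + (−10z^2 − 96z + 232)
  z^3 + z^2 + 4z − 20 = (−(1/10)z + 43/50)(−10z^2 − 96z + 232) + ((2744/25)z − 5488/25)
  −10z^2 − 96z + 232 = (−(125/1372)z − 725/686)((2744/25)z − 5488/25) + (0)
Last nonzero remainder: (2744/25)z − 5488/25. Dividing through by 2744/25 gives the monic gcd z − 2.
Then lcm(f, g) = f·g / gcd(f, g); expanding and making the result monic gives the answer.

z^6 + 6z^4 − 3z^3 + 50z^2 + 12z − 360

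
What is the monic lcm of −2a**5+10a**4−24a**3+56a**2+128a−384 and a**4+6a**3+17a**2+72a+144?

a**7+2a**6−11a**5−4a**4−116a**3−592a**2+576a+2304

By polynomial division,
  −2a**5+10a**4−24a**3+56a**2+128a−384 = (−2a+22)(a**4+6a**3+17a**2+72a+144) + (−122a**3−174a**2−1168a−3552)
  a**4+6a**3+17a**2+72a+144 = (−(1/122)a−279/7442)(−122a**3−174a**2−1168a−3552) + ((3360/3721)a**2−(3360/3721)a+40320/3721)
  −122a**3−174a**2−1168a−3552 = (−(226981/1680)a−137677/420)((3360/3721)a**2−(3360/3721)a+40320/3721) + (0)
Last nonzero remainder: (3360/3721)a**2−(3360/3721)a+40320/3721. Dividing through by 3360/3721 gives the monic gcd a**2−a+12.
Then lcm(f, g) = f·g / gcd(f, g); expanding and making the result monic gives the answer.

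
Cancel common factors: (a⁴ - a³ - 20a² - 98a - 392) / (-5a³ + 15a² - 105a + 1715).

(-a³ - 6a² - 22a - 56)/(5a² + 20a + 245)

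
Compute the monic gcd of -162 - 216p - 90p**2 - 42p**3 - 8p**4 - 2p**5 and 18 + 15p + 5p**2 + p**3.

9 + 3p + p**2

Euclidean algorithm in ℚ[p]:
  -2p**5 - 8p**4 - 42p**3 - 90p**2 - 216p - 162 = (-2p**2 + 2p - 22)(p**3 + 5p**2 + 15p + 18) + (26p**2 + 78p + 234)
  p**3 + 5p**2 + 15p + 18 = ((1/26)p + 1/13)(26p**2 + 78p + 234) + (0)
Last nonzero remainder: 26p**2 + 78p + 234. Dividing through by 26 gives the monic gcd p**2 + 3p + 9.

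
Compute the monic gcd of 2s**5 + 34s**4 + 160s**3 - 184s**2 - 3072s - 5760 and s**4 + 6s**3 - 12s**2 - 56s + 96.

s**2 + 10s + 24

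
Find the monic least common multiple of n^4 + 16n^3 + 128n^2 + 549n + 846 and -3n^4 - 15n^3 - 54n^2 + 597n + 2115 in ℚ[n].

n^5 + 11n^4 + 48n^3 - 91n^2 - 1899n - 4230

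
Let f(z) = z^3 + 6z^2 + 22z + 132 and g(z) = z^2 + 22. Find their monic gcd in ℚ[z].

Euclidean algorithm in ℚ[z]:
  z^3 + 6z^2 + 22z + 132 = (z + 6)(z^2 + 22) + (0)
The last nonzero remainder z^2 + 22 is already monic.

z^2 + 22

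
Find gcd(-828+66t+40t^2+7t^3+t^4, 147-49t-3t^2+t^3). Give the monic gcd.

-3+t

Apply the Euclidean algorithm:
  t^4+7t^3+40t^2+66t-828 = (t+10)(t^3-3t^2-49t+147) + (119t^2+409t-2298)
  t^3-3t^2-49t+147 = ((1/119)t-766/14161)(119t^2+409t-2298) + (-(107133/14161)t+321399/14161)
  119t^2+409t-2298 = (-(1685159/107133)t-10847326/107133)(-(107133/14161)t+321399/14161) + (0)
Last nonzero remainder: -(107133/14161)t+321399/14161. Dividing through by -107133/14161 gives the monic gcd t-3.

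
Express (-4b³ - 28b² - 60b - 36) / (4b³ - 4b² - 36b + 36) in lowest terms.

(-b² - 4b - 3)/(b² - 4b + 3)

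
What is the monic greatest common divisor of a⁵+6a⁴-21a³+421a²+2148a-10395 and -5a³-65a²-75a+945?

Euclidean algorithm in ℚ[a]:
  a⁵+6a⁴-21a³+421a²+2148a-10395 = (-(1/5)a²+(7/5)a-11)(-5a³-65a²-75a+945) + (0)
Last nonzero remainder: -5a³-65a²-75a+945. Dividing through by -5 gives the monic gcd a³+13a²+15a-189.

a³+13a²+15a-189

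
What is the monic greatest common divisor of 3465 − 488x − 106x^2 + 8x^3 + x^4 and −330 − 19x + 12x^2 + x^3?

By polynomial division,
  x^4 + 8x^3 − 106x^2 − 488x + 3465 = (x − 4)(x^3 + 12x^2 − 19x − 330) + (−39x^2 − 234x + 2145)
  x^3 + 12x^2 − 19x − 330 = (−(1/39)x − 2/13)(−39x^2 − 234x + 2145) + (0)
Last nonzero remainder: −39x^2 − 234x + 2145. Dividing through by −39 gives the monic gcd x^2 + 6x − 55.

−55 + 6x + x^2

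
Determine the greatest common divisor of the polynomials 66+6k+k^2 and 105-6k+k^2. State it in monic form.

1

By polynomial division,
  k^2+6k+66 = (k^2-6k+105) + (12k-39)
  k^2-6k+105 = ((1/12)k-11/48)(12k-39) + (1537/16)
  12k-39 = ((192/1537)k-624/1537)(1537/16) + (0)
The last nonzero remainder is the constant 1537/16, so the polynomials are coprime and gcd = 1.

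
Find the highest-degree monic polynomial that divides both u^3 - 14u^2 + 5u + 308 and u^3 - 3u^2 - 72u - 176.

u^2 - 7u - 44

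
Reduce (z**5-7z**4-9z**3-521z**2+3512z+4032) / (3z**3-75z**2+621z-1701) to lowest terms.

(z**3+9z**2+72z+64)/(3z-27)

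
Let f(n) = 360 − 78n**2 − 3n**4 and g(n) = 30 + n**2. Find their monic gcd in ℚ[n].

30 + n**2

Euclidean algorithm in ℚ[n]:
  −3n**4 − 78n**2 + 360 = (−3n**2 + 12)(n**2 + 30) + (0)
The last nonzero remainder n**2 + 30 is already monic.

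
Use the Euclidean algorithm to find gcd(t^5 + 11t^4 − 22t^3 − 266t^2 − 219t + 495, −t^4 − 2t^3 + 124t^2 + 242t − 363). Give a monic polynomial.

Repeated division with remainder:
  t^5 + 11t^4 − 22t^3 − 266t^2 − 219t + 495 = (−t − 9)(−t^4 − 2t^3 + 124t^2 + 242t − 363) + (84t^3 + 1092t^2 + 1596t − 2772)
  −t^4 − 2t^3 + 124t^2 + 242t − 363 = (−(1/84)t + 11/84)(84t^3 + 1092t^2 + 1596t − 2772) + (0)
Last nonzero remainder: 84t^3 + 1092t^2 + 1596t − 2772. Dividing through by 84 gives the monic gcd t^3 + 13t^2 + 19t − 33.

t^3 + 13t^2 + 19t − 33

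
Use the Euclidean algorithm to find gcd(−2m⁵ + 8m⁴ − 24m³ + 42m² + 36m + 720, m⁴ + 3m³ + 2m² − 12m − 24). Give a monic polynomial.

m² + 3m + 6

Euclidean algorithm in ℚ[m]:
  −2m⁵ + 8m⁴ − 24m³ + 42m² + 36m + 720 = (−2m + 14)(m⁴ + 3m³ + 2m² − 12m − 24) + (−62m³ − 10m² + 156m + 1056)
  m⁴ + 3m³ + 2m² − 12m − 24 = (−(1/62)m − 44/961)(−62m³ − 10m² + 156m + 1056) + ((3900/961)m² + (11700/961)m + 23400/961)
  −62m³ − 10m² + 156m + 1056 = (−(29791/1950)m + 42284/975)((3900/961)m² + (11700/961)m + 23400/961) + (0)
Last nonzero remainder: (3900/961)m² + (11700/961)m + 23400/961. Dividing through by 3900/961 gives the monic gcd m² + 3m + 6.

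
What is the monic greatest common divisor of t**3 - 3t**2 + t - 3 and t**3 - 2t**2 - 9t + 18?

t - 3

By polynomial division,
  t**3 - 3t**2 + t - 3 = (t**3 - 2t**2 - 9t + 18) + (-t**2 + 10t - 21)
  t**3 - 2t**2 - 9t + 18 = (-t - 8)(-t**2 + 10t - 21) + (50t - 150)
  -t**2 + 10t - 21 = (-(1/50)t + 7/50)(50t - 150) + (0)
Last nonzero remainder: 50t - 150. Dividing through by 50 gives the monic gcd t - 3.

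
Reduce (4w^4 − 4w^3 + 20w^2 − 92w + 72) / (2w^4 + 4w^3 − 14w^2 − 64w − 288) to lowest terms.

(2w^2 − 6w + 4)/(w^2 − 16)

Repeated division with remainder:
  4w^4 − 4w^3 + 20w^2 − 92w + 72 = (2)(2w^4 + 4w^3 − 14w^2 − 64w − 288) + (−12w^3 + 48w^2 + 36w + 648)
  2w^4 + 4w^3 − 14w^2 − 64w − 288 = (−(1/6)w − 1)(−12w^3 + 48w^2 + 36w + 648) + (40w^2 + 80w + 360)
  −12w^3 + 48w^2 + 36w + 648 = (−(3/10)w + 9/5)(40w^2 + 80w + 360) + (0)
Last nonzero remainder: 40w^2 + 80w + 360. Dividing through by 40 gives the monic gcd w^2 + 2w + 9.
Cancel w^2 + 2w + 9 from numerator and denominator to get the reduced form.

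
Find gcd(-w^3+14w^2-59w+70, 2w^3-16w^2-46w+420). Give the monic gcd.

w-7

Repeated division with remainder:
  -w^3+14w^2-59w+70 = (-1/2)(2w^3-16w^2-46w+420) + (6w^2-82w+280)
  2w^3-16w^2-46w+420 = ((1/3)w+17/9)(6w^2-82w+280) + ((140/9)w-980/9)
  6w^2-82w+280 = ((27/70)w-18/7)((140/9)w-980/9) + (0)
Last nonzero remainder: (140/9)w-980/9. Dividing through by 140/9 gives the monic gcd w-7.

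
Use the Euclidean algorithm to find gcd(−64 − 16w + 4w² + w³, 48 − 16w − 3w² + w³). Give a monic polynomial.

−16 + w²

Euclidean algorithm in ℚ[w]:
  w³ + 4w² − 16w − 64 = (w³ − 3w² − 16w + 48) + (7w² − 112)
  w³ − 3w² − 16w + 48 = ((1/7)w − 3/7)(7w² − 112) + (0)
Last nonzero remainder: 7w² − 112. Dividing through by 7 gives the monic gcd w² − 16.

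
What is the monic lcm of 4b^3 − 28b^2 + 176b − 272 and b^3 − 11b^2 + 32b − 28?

b^5 − 16b^4 + 121b^3 − 562b^2 + 1228b − 952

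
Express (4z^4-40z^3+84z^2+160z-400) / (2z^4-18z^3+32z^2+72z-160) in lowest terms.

(2z-10)/(z-4)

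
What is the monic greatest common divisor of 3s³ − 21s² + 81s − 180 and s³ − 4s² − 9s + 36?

s − 4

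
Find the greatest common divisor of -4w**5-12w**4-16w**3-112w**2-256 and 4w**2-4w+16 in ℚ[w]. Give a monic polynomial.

Apply the Euclidean algorithm:
  -4w**5-12w**4-16w**3-112w**2-256 = (-w**3-4w**2-4w-16)(4w**2-4w+16) + (0)
Last nonzero remainder: 4w**2-4w+16. Dividing through by 4 gives the monic gcd w**2-w+4.

w**2-w+4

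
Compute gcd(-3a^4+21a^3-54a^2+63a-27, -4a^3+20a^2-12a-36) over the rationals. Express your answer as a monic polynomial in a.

Euclidean algorithm in ℚ[a]:
  -3a^4+21a^3-54a^2+63a-27 = ((3/4)a-3/2)(-4a^3+20a^2-12a-36) + (-15a^2+72a-81)
  -4a^3+20a^2-12a-36 = ((4/15)a-4/75)(-15a^2+72a-81) + ((336/25)a-1008/25)
  -15a^2+72a-81 = (-(125/112)a+225/112)((336/25)a-1008/25) + (0)
Last nonzero remainder: (336/25)a-1008/25. Dividing through by 336/25 gives the monic gcd a-3.

a-3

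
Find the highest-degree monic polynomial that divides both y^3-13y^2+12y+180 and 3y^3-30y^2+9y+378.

y^2-3y-18

By polynomial division,
  y^3-13y^2+12y+180 = (1/3)(3y^3-30y^2+9y+378) + (-3y^2+9y+54)
  3y^3-30y^2+9y+378 = (-y+7)(-3y^2+9y+54) + (0)
Last nonzero remainder: -3y^2+9y+54. Dividing through by -3 gives the monic gcd y^2-3y-18.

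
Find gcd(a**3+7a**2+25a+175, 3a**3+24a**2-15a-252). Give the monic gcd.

By polynomial division,
  a**3+7a**2+25a+175 = (1/3)(3a**3+24a**2-15a-252) + (-a**2+30a+259)
  3a**3+24a**2-15a-252 = (-3a-114)(-a**2+30a+259) + (4182a+29274)
  -a**2+30a+259 = (-(1/4182)a+37/4182)(4182a+29274) + (0)
Last nonzero remainder: 4182a+29274. Dividing through by 4182 gives the monic gcd a+7.

a+7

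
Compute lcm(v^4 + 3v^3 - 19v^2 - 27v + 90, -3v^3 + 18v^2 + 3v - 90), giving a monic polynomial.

By polynomial division,
  v^4 + 3v^3 - 19v^2 - 27v + 90 = (-(1/3)v - 3)(-3v^3 + 18v^2 + 3v - 90) + (36v^2 - 48v - 180)
  -3v^3 + 18v^2 + 3v - 90 = (-(1/12)v + 7/18)(36v^2 - 48v - 180) + ((20/3)v - 20)
  36v^2 - 48v - 180 = ((27/5)v + 9)((20/3)v - 20) + (0)
Last nonzero remainder: (20/3)v - 20. Dividing through by 20/3 gives the monic gcd v - 3.
Then lcm(f, g) = f·g / gcd(f, g); expanding and making the result monic gives the answer.

v^6 - 38v^4 + 361v^2 - 900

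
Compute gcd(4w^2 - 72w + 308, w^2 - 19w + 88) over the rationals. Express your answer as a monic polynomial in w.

w - 11

By polynomial division,
  4w^2 - 72w + 308 = (4)(w^2 - 19w + 88) + (4w - 44)
  w^2 - 19w + 88 = ((1/4)w - 2)(4w - 44) + (0)
Last nonzero remainder: 4w - 44. Dividing through by 4 gives the monic gcd w - 11.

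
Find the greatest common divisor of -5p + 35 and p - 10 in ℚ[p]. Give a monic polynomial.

1

Apply the Euclidean algorithm:
  -5p + 35 = (-5)(p - 10) + (-15)
  p - 10 = (-(1/15)p + 2/3)(-15) + (0)
The last nonzero remainder is the constant -15, so the polynomials are coprime and gcd = 1.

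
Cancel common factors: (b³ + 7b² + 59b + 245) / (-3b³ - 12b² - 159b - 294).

(-b - 5)/(3b + 6)

Euclidean algorithm in ℚ[b]:
  b³ + 7b² + 59b + 245 = (-1/3)(-3b³ - 12b² - 159b - 294) + (3b² + 6b + 147)
  -3b³ - 12b² - 159b - 294 = (-b - 2)(3b² + 6b + 147) + (0)
Last nonzero remainder: 3b² + 6b + 147. Dividing through by 3 gives the monic gcd b² + 2b + 49.
Cancel b² + 2b + 49 from numerator and denominator to get the reduced form.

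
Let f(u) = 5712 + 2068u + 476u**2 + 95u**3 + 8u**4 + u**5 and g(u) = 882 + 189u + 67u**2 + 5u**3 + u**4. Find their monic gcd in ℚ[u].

42 + u + u**2

Euclidean algorithm in ℚ[u]:
  u**5 + 8u**4 + 95u**3 + 476u**2 + 2068u + 5712 = (u + 3)(u**4 + 5u**3 + 67u**2 + 189u + 882) + (13u**3 + 86u**2 + 619u + 3066)
  u**4 + 5u**3 + 67u**2 + 189u + 882 = ((1/13)u - 21/169)(13u**3 + 86u**2 + 619u + 3066) + ((5082/169)u**2 + (5082/169)u + 213444/169)
  13u**3 + 86u**2 + 619u + 3066 = ((2197/5082)u + 12337/5082)((5082/169)u**2 + (5082/169)u + 213444/169) + (0)
Last nonzero remainder: (5082/169)u**2 + (5082/169)u + 213444/169. Dividing through by 5082/169 gives the monic gcd u**2 + u + 42.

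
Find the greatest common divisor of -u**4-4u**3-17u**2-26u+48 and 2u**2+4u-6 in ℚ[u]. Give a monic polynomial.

u**2+2u-3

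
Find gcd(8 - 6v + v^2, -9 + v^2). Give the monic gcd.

By polynomial division,
  v^2 - 6v + 8 = (v^2 - 9) + (-6v + 17)
  v^2 - 9 = (-(1/6)v - 17/36)(-6v + 17) + (-35/36)
  -6v + 17 = ((216/35)v - 612/35)(-35/36) + (0)
The last nonzero remainder is the constant -35/36, so the polynomials are coprime and gcd = 1.

1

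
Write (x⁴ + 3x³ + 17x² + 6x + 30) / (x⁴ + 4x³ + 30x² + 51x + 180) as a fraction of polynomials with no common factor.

Apply the Euclidean algorithm:
  x⁴ + 3x³ + 17x² + 6x + 30 = (x⁴ + 4x³ + 30x² + 51x + 180) + (-x³ - 13x² - 45x - 150)
  x⁴ + 4x³ + 30x² + 51x + 180 = (-x + 9)(-x³ - 13x² - 45x - 150) + (102x² + 306x + 1530)
  -x³ - 13x² - 45x - 150 = (-(1/102)x - 5/51)(102x² + 306x + 1530) + (0)
Last nonzero remainder: 102x² + 306x + 1530. Dividing through by 102 gives the monic gcd x² + 3x + 15.
Cancel x² + 3x + 15 from numerator and denominator to get the reduced form.

(x² + 2)/(x² + x + 12)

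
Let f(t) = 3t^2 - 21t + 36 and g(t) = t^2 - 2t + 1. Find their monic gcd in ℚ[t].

Repeated division with remainder:
  3t^2 - 21t + 36 = (3)(t^2 - 2t + 1) + (-15t + 33)
  t^2 - 2t + 1 = (-(1/15)t - 1/75)(-15t + 33) + (36/25)
  -15t + 33 = (-(125/12)t + 275/12)(36/25) + (0)
The last nonzero remainder is the constant 36/25, so the polynomials are coprime and gcd = 1.

1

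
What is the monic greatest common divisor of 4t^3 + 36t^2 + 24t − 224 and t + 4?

t + 4

By polynomial division,
  4t^3 + 36t^2 + 24t − 224 = (4t^2 + 20t − 56)(t + 4) + (0)
The last nonzero remainder t + 4 is already monic.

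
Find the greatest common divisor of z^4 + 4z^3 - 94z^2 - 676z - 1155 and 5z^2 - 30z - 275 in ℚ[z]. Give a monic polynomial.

Repeated division with remainder:
  z^4 + 4z^3 - 94z^2 - 676z - 1155 = ((1/5)z^2 + 2z + 21/5)(5z^2 - 30z - 275) + (0)
Last nonzero remainder: 5z^2 - 30z - 275. Dividing through by 5 gives the monic gcd z^2 - 6z - 55.

z^2 - 6z - 55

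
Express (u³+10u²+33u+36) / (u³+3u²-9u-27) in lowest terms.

(u+4)/(u-3)

Repeated division with remainder:
  u³+10u²+33u+36 = (u³+3u²-9u-27) + (7u²+42u+63)
  u³+3u²-9u-27 = ((1/7)u-3/7)(7u²+42u+63) + (0)
Last nonzero remainder: 7u²+42u+63. Dividing through by 7 gives the monic gcd u²+6u+9.
Cancel u²+6u+9 from numerator and denominator to get the reduced form.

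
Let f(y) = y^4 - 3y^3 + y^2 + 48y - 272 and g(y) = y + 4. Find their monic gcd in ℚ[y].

y + 4

Apply the Euclidean algorithm:
  y^4 - 3y^3 + y^2 + 48y - 272 = (y^3 - 7y^2 + 29y - 68)(y + 4) + (0)
The last nonzero remainder y + 4 is already monic.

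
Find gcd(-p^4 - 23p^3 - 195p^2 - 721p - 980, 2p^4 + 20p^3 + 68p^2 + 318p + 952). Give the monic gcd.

p^2 + 11p + 28

Euclidean algorithm in ℚ[p]:
  -p^4 - 23p^3 - 195p^2 - 721p - 980 = (-1/2)(2p^4 + 20p^3 + 68p^2 + 318p + 952) + (-13p^3 - 161p^2 - 562p - 504)
  2p^4 + 20p^3 + 68p^2 + 318p + 952 = (-(2/13)p + 62/169)(-13p^3 - 161p^2 - 562p - 504) + ((6862/169)p^2 + (75482/169)p + 192136/169)
  -13p^3 - 161p^2 - 562p - 504 = (-(2197/6862)p - 1521/3431)((6862/169)p^2 + (75482/169)p + 192136/169) + (0)
Last nonzero remainder: (6862/169)p^2 + (75482/169)p + 192136/169. Dividing through by 6862/169 gives the monic gcd p^2 + 11p + 28.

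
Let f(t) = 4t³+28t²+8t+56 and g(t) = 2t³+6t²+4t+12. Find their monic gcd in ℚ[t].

t²+2

Euclidean algorithm in ℚ[t]:
  4t³+28t²+8t+56 = (2)(2t³+6t²+4t+12) + (16t²+32)
  2t³+6t²+4t+12 = ((1/8)t+3/8)(16t²+32) + (0)
Last nonzero remainder: 16t²+32. Dividing through by 16 gives the monic gcd t²+2.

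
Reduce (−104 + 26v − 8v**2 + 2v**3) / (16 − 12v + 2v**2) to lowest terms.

(13 + v**2)/(−2 + v)

Repeated division with remainder:
  2v**3 − 8v**2 + 26v − 104 = (v + 2)(2v**2 − 12v + 16) + (34v − 136)
  2v**2 − 12v + 16 = ((1/17)v − 2/17)(34v − 136) + (0)
Last nonzero remainder: 34v − 136. Dividing through by 34 gives the monic gcd v − 4.
Cancel v − 4 from numerator and denominator to get the reduced form.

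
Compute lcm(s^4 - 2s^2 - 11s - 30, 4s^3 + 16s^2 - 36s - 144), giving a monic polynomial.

s^6 + 7s^5 + 10s^4 - 25s^3 - 131s^2 - 342s - 360

Euclidean algorithm in ℚ[s]:
  s^4 - 2s^2 - 11s - 30 = ((1/4)s - 1)(4s^3 + 16s^2 - 36s - 144) + (23s^2 - 11s - 174)
  4s^3 + 16s^2 - 36s - 144 = ((4/23)s + 412/529)(23s^2 - 11s - 174) + ((1496/529)s - 4488/529)
  23s^2 - 11s - 174 = ((12167/1496)s + 15341/748)((1496/529)s - 4488/529) + (0)
Last nonzero remainder: (1496/529)s - 4488/529. Dividing through by 1496/529 gives the monic gcd s - 3.
Then lcm(f, g) = f·g / gcd(f, g); expanding and making the result monic gives the answer.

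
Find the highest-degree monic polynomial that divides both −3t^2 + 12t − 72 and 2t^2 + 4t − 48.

Apply the Euclidean algorithm:
  −3t^2 + 12t − 72 = (−3/2)(2t^2 + 4t − 48) + (18t − 144)
  2t^2 + 4t − 48 = ((1/9)t + 10/9)(18t − 144) + (112)
  18t − 144 = ((9/56)t − 9/7)(112) + (0)
The last nonzero remainder is the constant 112, so the polynomials are coprime and gcd = 1.

1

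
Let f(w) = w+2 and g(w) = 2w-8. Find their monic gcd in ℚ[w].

1

Apply the Euclidean algorithm:
  w+2 = (1/2)(2w-8) + (6)
  2w-8 = ((1/3)w-4/3)(6) + (0)
The last nonzero remainder is the constant 6, so the polynomials are coprime and gcd = 1.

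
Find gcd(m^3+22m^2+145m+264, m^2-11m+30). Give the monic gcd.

1

Repeated division with remainder:
  m^3+22m^2+145m+264 = (m+33)(m^2-11m+30) + (478m-726)
  m^2-11m+30 = ((1/478)m-1133/57121)(478m-726) + (891072/57121)
  478m-726 = ((13651919/445536)m-6911641/148512)(891072/57121) + (0)
The last nonzero remainder is the constant 891072/57121, so the polynomials are coprime and gcd = 1.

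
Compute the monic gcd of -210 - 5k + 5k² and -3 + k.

1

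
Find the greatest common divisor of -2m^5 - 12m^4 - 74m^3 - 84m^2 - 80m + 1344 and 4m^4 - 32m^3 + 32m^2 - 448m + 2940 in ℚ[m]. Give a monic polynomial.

Repeated division with remainder:
  -2m^5 - 12m^4 - 74m^3 - 84m^2 - 80m + 1344 = (-(1/2)m - 7)(4m^4 - 32m^3 + 32m^2 - 448m + 2940) + (-282m^3 - 84m^2 - 1746m + 21924)
  4m^4 - 32m^3 + 32m^2 - 448m + 2940 = (-(2/141)m + 260/2209)(-282m^3 - 84m^2 - 1746m + 21924) + ((37820/2209)m^2 + (151280/2209)m + 794220/2209)
  -282m^3 - 84m^2 - 1746m + 21924 = (-(311469/18910)m + 576549/9455)((37820/2209)m^2 + (151280/2209)m + 794220/2209) + (0)
Last nonzero remainder: (37820/2209)m^2 + (151280/2209)m + 794220/2209. Dividing through by 37820/2209 gives the monic gcd m^2 + 4m + 21.

m^2 + 4m + 21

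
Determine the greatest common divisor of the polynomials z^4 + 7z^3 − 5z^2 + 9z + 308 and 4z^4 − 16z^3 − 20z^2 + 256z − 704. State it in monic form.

Repeated division with remainder:
  z^4 + 7z^3 − 5z^2 + 9z + 308 = (1/4)(4z^4 − 16z^3 − 20z^2 + 256z − 704) + (11z^3 − 55z + 484)
  4z^4 − 16z^3 − 20z^2 + 256z − 704 = ((4/11)z − 16/11)(11z^3 − 55z + 484) + (0)
Last nonzero remainder: 11z^3 − 55z + 484. Dividing through by 11 gives the monic gcd z^3 − 5z + 44.

z^3 − 5z + 44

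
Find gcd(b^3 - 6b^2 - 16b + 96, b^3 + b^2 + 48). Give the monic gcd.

b + 4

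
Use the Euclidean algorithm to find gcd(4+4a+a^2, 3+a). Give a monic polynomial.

1

Euclidean algorithm in ℚ[a]:
  a^2+4a+4 = (a+1)(a+3) + (1)
  a+3 = (a+3)(1) + (0)
The last nonzero remainder is the constant 1, so the polynomials are coprime and gcd = 1.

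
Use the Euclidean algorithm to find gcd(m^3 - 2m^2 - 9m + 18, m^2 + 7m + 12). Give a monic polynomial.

By polynomial division,
  m^3 - 2m^2 - 9m + 18 = (m - 9)(m^2 + 7m + 12) + (42m + 126)
  m^2 + 7m + 12 = ((1/42)m + 2/21)(42m + 126) + (0)
Last nonzero remainder: 42m + 126. Dividing through by 42 gives the monic gcd m + 3.

m + 3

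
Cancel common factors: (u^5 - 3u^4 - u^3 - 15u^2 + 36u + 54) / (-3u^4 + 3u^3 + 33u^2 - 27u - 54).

Repeated division with remainder:
  u^5 - 3u^4 - u^3 - 15u^2 + 36u + 54 = (-(1/3)u + 2/3)(-3u^4 + 3u^3 + 33u^2 - 27u - 54) + (8u^3 - 46u^2 + 36u + 90)
  -3u^4 + 3u^3 + 33u^2 - 27u - 54 = (-(3/8)u - 57/32)(8u^3 - 46u^2 + 36u + 90) + (-(567/16)u^2 + (567/8)u + 1701/16)
  8u^3 - 46u^2 + 36u + 90 = (-(128/567)u + 160/189)(-(567/16)u^2 + (567/8)u + 1701/16) + (0)
Last nonzero remainder: -(567/16)u^2 + (567/8)u + 1701/16. Dividing through by -567/16 gives the monic gcd u^2 - 2u - 3.
Cancel u^2 - 2u - 3 from numerator and denominator to get the reduced form.

(-u^3 + u^2 + 18)/(3u^2 + 3u - 18)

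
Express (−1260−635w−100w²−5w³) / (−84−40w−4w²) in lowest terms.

(180+65w+5w²)/(12+4w)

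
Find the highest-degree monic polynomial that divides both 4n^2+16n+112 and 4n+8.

1

Apply the Euclidean algorithm:
  4n^2+16n+112 = (n+2)(4n+8) + (96)
  4n+8 = ((1/24)n+1/12)(96) + (0)
The last nonzero remainder is the constant 96, so the polynomials are coprime and gcd = 1.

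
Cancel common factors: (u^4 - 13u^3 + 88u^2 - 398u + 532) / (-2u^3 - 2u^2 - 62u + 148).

(-u^3 + 11u^2 - 66u + 266)/(2u^2 + 6u + 74)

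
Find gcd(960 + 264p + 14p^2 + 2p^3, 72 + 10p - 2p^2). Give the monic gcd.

Repeated division with remainder:
  2p^3 + 14p^2 + 264p + 960 = (-p - 12)(-2p^2 + 10p + 72) + (456p + 1824)
  -2p^2 + 10p + 72 = (-(1/228)p + 3/76)(456p + 1824) + (0)
Last nonzero remainder: 456p + 1824. Dividing through by 456 gives the monic gcd p + 4.

4 + p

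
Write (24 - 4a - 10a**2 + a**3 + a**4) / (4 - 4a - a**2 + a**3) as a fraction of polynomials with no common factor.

Apply the Euclidean algorithm:
  a**4 + a**3 - 10a**2 - 4a + 24 = (a + 2)(a**3 - a**2 - 4a + 4) + (-4a**2 + 16)
  a**3 - a**2 - 4a + 4 = (-(1/4)a + 1/4)(-4a**2 + 16) + (0)
Last nonzero remainder: -4a**2 + 16. Dividing through by -4 gives the monic gcd a**2 - 4.
Cancel a**2 - 4 from numerator and denominator to get the reduced form.

(-6 + a + a**2)/(-1 + a)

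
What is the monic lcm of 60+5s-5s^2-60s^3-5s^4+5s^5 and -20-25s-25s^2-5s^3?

By polynomial division,
  5s^5-5s^4-60s^3-5s^2+5s+60 = (-s^2+6s-13)(-5s^3-25s^2-25s-20) + (-200s^2-200s-200)
  -5s^3-25s^2-25s-20 = ((1/40)s+1/10)(-200s^2-200s-200) + (0)
Last nonzero remainder: -200s^2-200s-200. Dividing through by -200 gives the monic gcd s^2+s+1.
Then lcm(f, g) = f·g / gcd(f, g); expanding and making the result monic gives the answer.

48+16s-3s^2-49s^3-16s^4+3s^5+s^6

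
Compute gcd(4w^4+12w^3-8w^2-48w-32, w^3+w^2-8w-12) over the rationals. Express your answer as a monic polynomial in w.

Euclidean algorithm in ℚ[w]:
  4w^4+12w^3-8w^2-48w-32 = (4w+8)(w^3+w^2-8w-12) + (16w^2+64w+64)
  w^3+w^2-8w-12 = ((1/16)w-3/16)(16w^2+64w+64) + (0)
Last nonzero remainder: 16w^2+64w+64. Dividing through by 16 gives the monic gcd w^2+4w+4.

w^2+4w+4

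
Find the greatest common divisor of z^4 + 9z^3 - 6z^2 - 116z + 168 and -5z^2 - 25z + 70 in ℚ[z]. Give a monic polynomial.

z^2 + 5z - 14

Euclidean algorithm in ℚ[z]:
  z^4 + 9z^3 - 6z^2 - 116z + 168 = (-(1/5)z^2 - (4/5)z + 12/5)(-5z^2 - 25z + 70) + (0)
Last nonzero remainder: -5z^2 - 25z + 70. Dividing through by -5 gives the monic gcd z^2 + 5z - 14.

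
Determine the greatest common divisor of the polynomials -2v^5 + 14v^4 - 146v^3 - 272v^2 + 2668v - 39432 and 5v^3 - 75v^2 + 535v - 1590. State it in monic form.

Euclidean algorithm in ℚ[v]:
  -2v^5 + 14v^4 - 146v^3 - 272v^2 + 2668v - 39432 = (-(2/5)v^2 - (16/5)v - 172/5)(5v^3 - 75v^2 + 535v - 1590) + (-1776v^2 + 15984v - 94128)
  5v^3 - 75v^2 + 535v - 1590 = (-(5/1776)v + 5/296)(-1776v^2 + 15984v - 94128) + (0)
Last nonzero remainder: -1776v^2 + 15984v - 94128. Dividing through by -1776 gives the monic gcd v^2 - 9v + 53.

v^2 - 9v + 53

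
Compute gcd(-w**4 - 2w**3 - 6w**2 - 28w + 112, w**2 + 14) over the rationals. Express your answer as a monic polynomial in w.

w**2 + 14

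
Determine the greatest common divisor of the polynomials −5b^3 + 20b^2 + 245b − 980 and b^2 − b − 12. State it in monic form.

Apply the Euclidean algorithm:
  −5b^3 + 20b^2 + 245b − 980 = (−5b + 15)(b^2 − b − 12) + (200b − 800)
  b^2 − b − 12 = ((1/200)b + 3/200)(200b − 800) + (0)
Last nonzero remainder: 200b − 800. Dividing through by 200 gives the monic gcd b − 4.

b − 4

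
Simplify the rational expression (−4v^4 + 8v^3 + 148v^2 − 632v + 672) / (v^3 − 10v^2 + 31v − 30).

(−4v^2 − 12v + 112)/(v − 5)

Repeated division with remainder:
  −4v^4 + 8v^3 + 148v^2 − 632v + 672 = (−4v − 32)(v^3 − 10v^2 + 31v − 30) + (−48v^2 + 240v − 288)
  v^3 − 10v^2 + 31v − 30 = (−(1/48)v + 5/48)(−48v^2 + 240v − 288) + (0)
Last nonzero remainder: −48v^2 + 240v − 288. Dividing through by −48 gives the monic gcd v^2 − 5v + 6.
Cancel v^2 − 5v + 6 from numerator and denominator to get the reduced form.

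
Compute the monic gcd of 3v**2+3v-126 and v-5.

By polynomial division,
  3v**2+3v-126 = (3v+18)(v-5) + (-36)
  v-5 = (-(1/36)v+5/36)(-36) + (0)
The last nonzero remainder is the constant -36, so the polynomials are coprime and gcd = 1.

1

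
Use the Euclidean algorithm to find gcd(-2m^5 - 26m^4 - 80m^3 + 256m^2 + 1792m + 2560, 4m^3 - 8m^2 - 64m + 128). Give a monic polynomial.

Repeated division with remainder:
  -2m^5 - 26m^4 - 80m^3 + 256m^2 + 1792m + 2560 = (-(1/2)m^2 - (15/2)m - 43)(4m^3 - 8m^2 - 64m + 128) + (-504m^2 + 8064)
  4m^3 - 8m^2 - 64m + 128 = (-(1/126)m + 1/63)(-504m^2 + 8064) + (0)
Last nonzero remainder: -504m^2 + 8064. Dividing through by -504 gives the monic gcd m^2 - 16.

m^2 - 16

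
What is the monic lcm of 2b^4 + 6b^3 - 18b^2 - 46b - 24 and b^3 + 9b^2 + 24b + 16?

b^5 + 7b^4 + 3b^3 - 59b^2 - 104b - 48

Repeated division with remainder:
  2b^4 + 6b^3 - 18b^2 - 46b - 24 = (2b - 12)(b^3 + 9b^2 + 24b + 16) + (42b^2 + 210b + 168)
  b^3 + 9b^2 + 24b + 16 = ((1/42)b + 2/21)(42b^2 + 210b + 168) + (0)
Last nonzero remainder: 42b^2 + 210b + 168. Dividing through by 42 gives the monic gcd b^2 + 5b + 4.
Then lcm(f, g) = f·g / gcd(f, g); expanding and making the result monic gives the answer.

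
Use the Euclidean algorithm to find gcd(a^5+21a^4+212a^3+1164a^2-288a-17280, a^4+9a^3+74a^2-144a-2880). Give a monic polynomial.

a^3+14a^2+144a+576

Apply the Euclidean algorithm:
  a^5+21a^4+212a^3+1164a^2-288a-17280 = (a+12)(a^4+9a^3+74a^2-144a-2880) + (30a^3+420a^2+4320a+17280)
  a^4+9a^3+74a^2-144a-2880 = ((1/30)a-1/6)(30a^3+420a^2+4320a+17280) + (0)
Last nonzero remainder: 30a^3+420a^2+4320a+17280. Dividing through by 30 gives the monic gcd a^3+14a^2+144a+576.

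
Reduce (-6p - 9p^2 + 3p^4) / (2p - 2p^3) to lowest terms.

Apply the Euclidean algorithm:
  3p^4 - 9p^2 - 6p = (-(3/2)p)(-2p^3 + 2p) + (-6p^2 - 6p)
  -2p^3 + 2p = ((1/3)p - 1/3)(-6p^2 - 6p) + (0)
Last nonzero remainder: -6p^2 - 6p. Dividing through by -6 gives the monic gcd p^2 + p.
Cancel p^2 + p from numerator and denominator to get the reduced form.

(6 + 3p - 3p^2)/(-2 + 2p)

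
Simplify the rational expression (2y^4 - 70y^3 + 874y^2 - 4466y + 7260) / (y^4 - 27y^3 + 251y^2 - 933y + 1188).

(2y^2 - 42y + 220)/(y^2 - 13y + 36)

By polynomial division,
  2y^4 - 70y^3 + 874y^2 - 4466y + 7260 = (2)(y^4 - 27y^3 + 251y^2 - 933y + 1188) + (-16y^3 + 372y^2 - 2600y + 4884)
  y^4 - 27y^3 + 251y^2 - 933y + 1188 = (-(1/16)y + 15/64)(-16y^3 + 372y^2 - 2600y + 4884) + ((21/16)y^2 - (147/8)y + 693/16)
  -16y^3 + 372y^2 - 2600y + 4884 = (-(256/21)y + 2368/21)((21/16)y^2 - (147/8)y + 693/16) + (0)
Last nonzero remainder: (21/16)y^2 - (147/8)y + 693/16. Dividing through by 21/16 gives the monic gcd y^2 - 14y + 33.
Cancel y^2 - 14y + 33 from numerator and denominator to get the reduced form.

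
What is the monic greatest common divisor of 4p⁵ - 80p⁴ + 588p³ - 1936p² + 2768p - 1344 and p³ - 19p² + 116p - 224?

By polynomial division,
  4p⁵ - 80p⁴ + 588p³ - 1936p² + 2768p - 1344 = (4p² - 4p + 48)(p³ - 19p² + 116p - 224) + (336p² - 3696p + 9408)
  p³ - 19p² + 116p - 224 = ((1/336)p - 1/42)(336p² - 3696p + 9408) + (0)
Last nonzero remainder: 336p² - 3696p + 9408. Dividing through by 336 gives the monic gcd p² - 11p + 28.

p² - 11p + 28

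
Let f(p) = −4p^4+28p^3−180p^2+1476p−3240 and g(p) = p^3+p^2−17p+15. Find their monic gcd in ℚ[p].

Euclidean algorithm in ℚ[p]:
  −4p^4+28p^3−180p^2+1476p−3240 = (−4p+32)(p^3+p^2−17p+15) + (−280p^2+2080p−3720)
  p^3+p^2−17p+15 = (−(1/280)p−59/1960)(−280p^2+2080p−3720) + ((1584/49)p−4752/49)
  −280p^2+2080p−3720 = (−(1715/198)p+7595/198)((1584/49)p−4752/49) + (0)
Last nonzero remainder: (1584/49)p−4752/49. Dividing through by 1584/49 gives the monic gcd p−3.

p−3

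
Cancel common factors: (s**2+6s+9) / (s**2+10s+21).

(s+3)/(s+7)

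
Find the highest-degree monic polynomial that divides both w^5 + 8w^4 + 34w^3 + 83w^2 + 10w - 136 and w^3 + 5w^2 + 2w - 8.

w^3 + 5w^2 + 2w - 8

Euclidean algorithm in ℚ[w]:
  w^5 + 8w^4 + 34w^3 + 83w^2 + 10w - 136 = (w^2 + 3w + 17)(w^3 + 5w^2 + 2w - 8) + (0)
The last nonzero remainder w^3 + 5w^2 + 2w - 8 is already monic.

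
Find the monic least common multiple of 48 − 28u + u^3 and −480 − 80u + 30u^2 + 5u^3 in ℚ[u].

192 − 64u − 28u^2 + 4u^3 + u^4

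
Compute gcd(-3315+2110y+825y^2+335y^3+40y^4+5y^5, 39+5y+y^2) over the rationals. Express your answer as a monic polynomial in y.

Euclidean algorithm in ℚ[y]:
  5y^5+40y^4+335y^3+825y^2+2110y-3315 = (5y^3+15y^2+65y-85)(y^2+5y+39) + (0)
The last nonzero remainder y^2+5y+39 is already monic.

39+5y+y^2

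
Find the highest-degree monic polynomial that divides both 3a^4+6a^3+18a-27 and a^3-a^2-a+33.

By polynomial division,
  3a^4+6a^3+18a-27 = (3a+9)(a^3-a^2-a+33) + (12a^2-72a-324)
  a^3-a^2-a+33 = ((1/12)a+5/12)(12a^2-72a-324) + (56a+168)
  12a^2-72a-324 = ((3/14)a-27/14)(56a+168) + (0)
Last nonzero remainder: 56a+168. Dividing through by 56 gives the monic gcd a+3.

a+3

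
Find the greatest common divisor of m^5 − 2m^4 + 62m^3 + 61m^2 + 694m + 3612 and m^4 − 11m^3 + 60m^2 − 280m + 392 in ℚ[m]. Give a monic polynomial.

Apply the Euclidean algorithm:
  m^5 − 2m^4 + 62m^3 + 61m^2 + 694m + 3612 = (m + 9)(m^4 − 11m^3 + 60m^2 − 280m + 392) + (101m^3 − 199m^2 + 2822m + 84)
  m^4 − 11m^3 + 60m^2 − 280m + 392 = ((1/101)m − 912/10201)(101m^3 − 199m^2 + 2822m + 84) + ((145550/10201)m^2 − (291100/10201)m + 4075400/10201)
  101m^3 − 199m^2 + 2822m + 84 = ((1030301/145550)m + 30603/145550)((145550/10201)m^2 − (291100/10201)m + 4075400/10201) + (0)
Last nonzero remainder: (145550/10201)m^2 − (291100/10201)m + 4075400/10201. Dividing through by 145550/10201 gives the monic gcd m^2 − 2m + 28.

m^2 − 2m + 28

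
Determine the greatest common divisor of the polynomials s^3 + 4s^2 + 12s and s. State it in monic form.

Repeated division with remainder:
  s^3 + 4s^2 + 12s = (s^2 + 4s + 12)(s) + (0)
The last nonzero remainder s is already monic.

s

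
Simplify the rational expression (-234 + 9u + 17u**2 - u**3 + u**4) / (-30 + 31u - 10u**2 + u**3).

Repeated division with remainder:
  u**4 - u**3 + 17u**2 + 9u - 234 = (u + 9)(u**3 - 10u**2 + 31u - 30) + (76u**2 - 240u + 36)
  u**3 - 10u**2 + 31u - 30 = ((1/76)u - 65/722)(76u**2 - 240u + 36) + ((3220/361)u - 9660/361)
  76u**2 - 240u + 36 = ((6859/805)u - 1083/805)((3220/361)u - 9660/361) + (0)
Last nonzero remainder: (3220/361)u - 9660/361. Dividing through by 3220/361 gives the monic gcd u - 3.
Cancel u - 3 from numerator and denominator to get the reduced form.

(78 + 23u + 2u**2 + u**3)/(10 - 7u + u**2)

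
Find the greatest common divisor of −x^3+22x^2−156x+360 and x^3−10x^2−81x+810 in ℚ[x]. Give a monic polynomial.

x−10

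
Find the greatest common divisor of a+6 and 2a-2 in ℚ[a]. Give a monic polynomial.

1

Apply the Euclidean algorithm:
  a+6 = (1/2)(2a-2) + (7)
  2a-2 = ((2/7)a-2/7)(7) + (0)
The last nonzero remainder is the constant 7, so the polynomials are coprime and gcd = 1.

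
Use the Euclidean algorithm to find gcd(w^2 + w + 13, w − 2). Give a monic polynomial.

1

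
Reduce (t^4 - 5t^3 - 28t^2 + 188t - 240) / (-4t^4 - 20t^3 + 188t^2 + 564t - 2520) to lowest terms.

(-t^2 + 6t - 8)/(4t^2 + 16t - 84)

Repeated division with remainder:
  t^4 - 5t^3 - 28t^2 + 188t - 240 = (-1/4)(-4t^4 - 20t^3 + 188t^2 + 564t - 2520) + (-10t^3 + 19t^2 + 329t - 870)
  -4t^4 - 20t^3 + 188t^2 + 564t - 2520 = ((2/5)t + 69/25)(-10t^3 + 19t^2 + 329t - 870) + ((99/25)t^2 + (99/25)t - 594/5)
  -10t^3 + 19t^2 + 329t - 870 = (-(250/99)t + 725/99)((99/25)t^2 + (99/25)t - 594/5) + (0)
Last nonzero remainder: (99/25)t^2 + (99/25)t - 594/5. Dividing through by 99/25 gives the monic gcd t^2 + t - 30.
Cancel t^2 + t - 30 from numerator and denominator to get the reduced form.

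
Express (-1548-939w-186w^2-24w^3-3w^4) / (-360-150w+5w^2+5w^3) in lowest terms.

Euclidean algorithm in ℚ[w]:
  -3w^4-24w^3-186w^2-939w-1548 = (-(3/5)w-21/5)(5w^3+5w^2-150w-360) + (-255w^2-1785w-3060)
  5w^3+5w^2-150w-360 = (-(1/51)w+2/17)(-255w^2-1785w-3060) + (0)
Last nonzero remainder: -255w^2-1785w-3060. Dividing through by -255 gives the monic gcd w^2+7w+12.
Cancel w^2+7w+12 from numerator and denominator to get the reduced form.

(-129-3w-3w^2)/(-30+5w)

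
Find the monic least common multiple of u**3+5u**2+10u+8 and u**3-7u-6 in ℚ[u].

u**5+3u**4-3u**3-27u**2-46u-24

Repeated division with remainder:
  u**3+5u**2+10u+8 = (u**3-7u-6) + (5u**2+17u+14)
  u**3-7u-6 = ((1/5)u-17/25)(5u**2+17u+14) + ((44/25)u+88/25)
  5u**2+17u+14 = ((125/44)u+175/44)((44/25)u+88/25) + (0)
Last nonzero remainder: (44/25)u+88/25. Dividing through by 44/25 gives the monic gcd u+2.
Then lcm(f, g) = f·g / gcd(f, g); expanding and making the result monic gives the answer.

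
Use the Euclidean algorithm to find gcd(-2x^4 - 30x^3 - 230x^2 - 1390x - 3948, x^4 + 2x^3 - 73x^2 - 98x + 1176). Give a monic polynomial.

x^2 + 13x + 42

Euclidean algorithm in ℚ[x]:
  -2x^4 - 30x^3 - 230x^2 - 1390x - 3948 = (-2)(x^4 + 2x^3 - 73x^2 - 98x + 1176) + (-26x^3 - 376x^2 - 1586x - 1596)
  x^4 + 2x^3 - 73x^2 - 98x + 1176 = (-(1/26)x + 81/169)(-26x^3 - 376x^2 - 1586x - 1596) + ((7810/169)x^2 + (7810/13)x + 328020/169)
  -26x^3 - 376x^2 - 1586x - 1596 = (-(2197/3905)x - 3211/3905)((7810/169)x^2 + (7810/13)x + 328020/169) + (0)
Last nonzero remainder: (7810/169)x^2 + (7810/13)x + 328020/169. Dividing through by 7810/169 gives the monic gcd x^2 + 13x + 42.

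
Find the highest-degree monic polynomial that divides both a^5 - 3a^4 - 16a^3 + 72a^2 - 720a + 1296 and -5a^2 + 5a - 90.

Euclidean algorithm in ℚ[a]:
  a^5 - 3a^4 - 16a^3 + 72a^2 - 720a + 1296 = (-(1/5)a^3 + (2/5)a^2 + (36/5)a - 72/5)(-5a^2 + 5a - 90) + (0)
Last nonzero remainder: -5a^2 + 5a - 90. Dividing through by -5 gives the monic gcd a^2 - a + 18.

a^2 - a + 18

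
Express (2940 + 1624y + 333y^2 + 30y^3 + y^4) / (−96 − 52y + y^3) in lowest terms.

(490 + 189y + 24y^2 + y^3)/(−16 − 6y + y^2)

By polynomial division,
  y^4 + 30y^3 + 333y^2 + 1624y + 2940 = (y + 30)(y^3 − 52y − 96) + (385y^2 + 3280y + 5820)
  y^3 − 52y − 96 = ((1/385)y − 656/29645)(385y^2 + 3280y + 5820) + ((32400/5929)y + 194400/5929)
  385y^2 + 3280y + 5820 = ((456533/6480)y + 575113/3240)((32400/5929)y + 194400/5929) + (0)
Last nonzero remainder: (32400/5929)y + 194400/5929. Dividing through by 32400/5929 gives the monic gcd y + 6.
Cancel y + 6 from numerator and denominator to get the reduced form.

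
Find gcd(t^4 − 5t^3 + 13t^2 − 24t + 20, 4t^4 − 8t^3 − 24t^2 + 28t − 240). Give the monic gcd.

Apply the Euclidean algorithm:
  t^4 − 5t^3 + 13t^2 − 24t + 20 = (1/4)(4t^4 − 8t^3 − 24t^2 + 28t − 240) + (−3t^3 + 19t^2 − 31t + 80)
  4t^4 − 8t^3 − 24t^2 + 28t − 240 = (−(4/3)t − 52/9)(−3t^3 + 19t^2 − 31t + 80) + ((400/9)t^2 − (400/9)t + 2000/9)
  −3t^3 + 19t^2 − 31t + 80 = (−(27/400)t + 9/25)((400/9)t^2 − (400/9)t + 2000/9) + (0)
Last nonzero remainder: (400/9)t^2 − (400/9)t + 2000/9. Dividing through by 400/9 gives the monic gcd t^2 − t + 5.

t^2 − t + 5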